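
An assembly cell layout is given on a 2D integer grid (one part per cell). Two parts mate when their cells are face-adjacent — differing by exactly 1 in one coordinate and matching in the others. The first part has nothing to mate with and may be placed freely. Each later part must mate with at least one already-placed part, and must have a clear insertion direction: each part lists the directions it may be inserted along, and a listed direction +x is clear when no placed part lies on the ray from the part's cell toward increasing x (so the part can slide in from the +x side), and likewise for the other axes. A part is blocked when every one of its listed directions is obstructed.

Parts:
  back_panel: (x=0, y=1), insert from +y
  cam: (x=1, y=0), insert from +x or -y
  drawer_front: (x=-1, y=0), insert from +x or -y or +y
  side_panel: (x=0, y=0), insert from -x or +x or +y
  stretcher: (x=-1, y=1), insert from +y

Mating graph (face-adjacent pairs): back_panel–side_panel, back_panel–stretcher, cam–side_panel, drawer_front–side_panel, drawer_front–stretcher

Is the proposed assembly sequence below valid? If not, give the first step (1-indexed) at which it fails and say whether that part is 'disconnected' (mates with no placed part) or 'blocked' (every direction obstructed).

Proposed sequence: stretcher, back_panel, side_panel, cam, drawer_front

Valid

1. stretcher@(-1, 1) [+y clear] — {stretcher}
2. back_panel@(0, 1) [+y clear] — {back_panel, stretcher}
3. side_panel@(0, 0) [-x clear] — {back_panel, side_panel, stretcher}
4. cam@(1, 0) [+x clear] — {back_panel, cam, side_panel, stretcher}
5. drawer_front@(-1, 0) [-y clear] — {back_panel, cam, drawer_front, side_panel, stretcher}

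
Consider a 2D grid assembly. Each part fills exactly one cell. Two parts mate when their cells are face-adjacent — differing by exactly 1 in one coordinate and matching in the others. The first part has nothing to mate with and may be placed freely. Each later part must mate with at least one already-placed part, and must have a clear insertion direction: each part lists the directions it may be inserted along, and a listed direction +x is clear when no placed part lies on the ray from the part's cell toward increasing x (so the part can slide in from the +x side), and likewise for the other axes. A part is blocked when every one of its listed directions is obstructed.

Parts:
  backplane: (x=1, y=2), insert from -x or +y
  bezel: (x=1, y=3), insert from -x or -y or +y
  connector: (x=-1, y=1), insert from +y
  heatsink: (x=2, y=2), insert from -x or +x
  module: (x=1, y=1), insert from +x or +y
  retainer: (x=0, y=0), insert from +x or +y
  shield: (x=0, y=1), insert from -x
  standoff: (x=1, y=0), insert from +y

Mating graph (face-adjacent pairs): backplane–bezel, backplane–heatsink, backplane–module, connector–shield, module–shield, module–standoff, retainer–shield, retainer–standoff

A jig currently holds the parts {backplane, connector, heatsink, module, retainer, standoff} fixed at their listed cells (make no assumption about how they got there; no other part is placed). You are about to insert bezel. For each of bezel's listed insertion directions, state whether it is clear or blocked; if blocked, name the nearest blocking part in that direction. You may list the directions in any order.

+y: clear; -x: clear; -y: blocked by backplane

-x: ray from bezel(1, 3) has no placed part ⇒ clear
-y: nearest on ray is backplane@(1, 2) ⇒ blocked
+y: ray from bezel(1, 3) has no placed part ⇒ clear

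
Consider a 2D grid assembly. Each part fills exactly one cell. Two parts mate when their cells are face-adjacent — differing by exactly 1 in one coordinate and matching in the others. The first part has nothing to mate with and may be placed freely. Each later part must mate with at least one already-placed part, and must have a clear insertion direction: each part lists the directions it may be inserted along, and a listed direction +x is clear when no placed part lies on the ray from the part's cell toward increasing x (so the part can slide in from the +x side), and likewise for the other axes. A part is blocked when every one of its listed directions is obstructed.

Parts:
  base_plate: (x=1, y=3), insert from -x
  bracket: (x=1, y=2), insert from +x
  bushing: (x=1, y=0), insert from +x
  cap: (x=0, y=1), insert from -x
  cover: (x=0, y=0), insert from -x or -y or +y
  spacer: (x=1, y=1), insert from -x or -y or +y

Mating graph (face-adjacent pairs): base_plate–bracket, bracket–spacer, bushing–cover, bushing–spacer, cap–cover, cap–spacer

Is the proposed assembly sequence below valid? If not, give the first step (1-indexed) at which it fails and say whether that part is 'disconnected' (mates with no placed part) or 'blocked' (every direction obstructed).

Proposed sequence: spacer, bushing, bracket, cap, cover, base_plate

1. spacer@(1, 1) [-x clear] — {spacer}
2. bushing@(1, 0) [+x clear] — {bushing, spacer}
3. bracket@(1, 2) [+x clear] — {bracket, bushing, spacer}
4. cap@(0, 1) [-x clear] — {bracket, bushing, cap, spacer}
5. cover@(0, 0) [-x clear] — {bracket, bushing, cap, cover, spacer}
6. base_plate@(1, 3) [-x clear] — {base_plate, bracket, bushing, cap, cover, spacer}

Valid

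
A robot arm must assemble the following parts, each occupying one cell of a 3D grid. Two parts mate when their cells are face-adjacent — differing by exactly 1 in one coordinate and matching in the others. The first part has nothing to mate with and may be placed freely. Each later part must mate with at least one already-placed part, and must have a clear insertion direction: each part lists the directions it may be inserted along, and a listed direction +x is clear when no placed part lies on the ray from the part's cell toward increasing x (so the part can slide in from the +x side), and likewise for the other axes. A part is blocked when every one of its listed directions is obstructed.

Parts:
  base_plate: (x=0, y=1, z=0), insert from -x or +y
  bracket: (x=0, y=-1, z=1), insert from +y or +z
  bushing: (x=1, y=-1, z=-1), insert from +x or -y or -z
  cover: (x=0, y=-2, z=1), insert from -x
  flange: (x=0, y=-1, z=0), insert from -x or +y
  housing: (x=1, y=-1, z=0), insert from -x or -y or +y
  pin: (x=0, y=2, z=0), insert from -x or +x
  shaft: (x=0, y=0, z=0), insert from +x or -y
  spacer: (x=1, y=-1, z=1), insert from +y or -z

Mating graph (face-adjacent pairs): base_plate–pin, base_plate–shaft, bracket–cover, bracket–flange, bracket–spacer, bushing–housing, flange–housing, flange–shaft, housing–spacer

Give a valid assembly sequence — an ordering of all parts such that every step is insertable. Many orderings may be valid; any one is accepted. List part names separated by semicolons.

pin; base_plate; shaft; flange; bracket; spacer; cover; housing; bushing

1. pin@(0, 2, 0) [-x clear] — {pin}
2. base_plate@(0, 1, 0) [-x clear] — {base_plate, pin}
3. shaft@(0, 0, 0) [+x clear] — {base_plate, pin, shaft}
4. flange@(0, -1, 0) [-x clear] — {base_plate, flange, pin, shaft}
5. bracket@(0, -1, 1) [+y clear] — {base_plate, bracket, flange, pin, shaft}
6. spacer@(1, -1, 1) [+y clear] — {base_plate, bracket, flange, pin, shaft, spacer}
7. cover@(0, -2, 1) [-x clear] — {base_plate, bracket, cover, flange, pin, shaft, spacer}
8. housing@(1, -1, 0) [-y clear] — {base_plate, bracket, cover, flange, housing, pin, shaft, spacer}
9. bushing@(1, -1, -1) [+x clear] — {base_plate, bracket, bushing, cover, flange, housing, pin, shaft, spacer}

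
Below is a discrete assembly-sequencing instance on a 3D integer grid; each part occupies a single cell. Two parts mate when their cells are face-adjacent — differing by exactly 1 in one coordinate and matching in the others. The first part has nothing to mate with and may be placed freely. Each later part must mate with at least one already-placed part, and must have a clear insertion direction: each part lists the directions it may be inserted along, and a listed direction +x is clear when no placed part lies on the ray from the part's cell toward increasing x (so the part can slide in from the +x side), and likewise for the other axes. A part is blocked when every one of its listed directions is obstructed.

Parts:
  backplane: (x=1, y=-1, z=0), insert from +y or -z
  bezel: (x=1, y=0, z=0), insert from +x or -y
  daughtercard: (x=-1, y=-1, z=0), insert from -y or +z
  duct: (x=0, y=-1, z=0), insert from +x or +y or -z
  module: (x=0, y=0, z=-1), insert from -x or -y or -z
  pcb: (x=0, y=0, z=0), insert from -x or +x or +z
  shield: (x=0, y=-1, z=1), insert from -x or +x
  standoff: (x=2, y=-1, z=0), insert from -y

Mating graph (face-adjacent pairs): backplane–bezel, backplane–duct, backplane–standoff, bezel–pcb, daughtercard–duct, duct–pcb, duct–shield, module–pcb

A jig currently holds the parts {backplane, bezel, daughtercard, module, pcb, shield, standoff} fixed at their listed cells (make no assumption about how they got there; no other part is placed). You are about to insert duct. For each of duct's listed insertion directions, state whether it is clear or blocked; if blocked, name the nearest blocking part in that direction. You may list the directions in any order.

+x: blocked by backplane; +y: blocked by pcb; -z: clear

+x: nearest on ray is backplane@(1, -1, 0) ⇒ blocked
+y: nearest on ray is pcb@(0, 0, 0) ⇒ blocked
-z: ray from duct(0, -1, 0) has no placed part ⇒ clear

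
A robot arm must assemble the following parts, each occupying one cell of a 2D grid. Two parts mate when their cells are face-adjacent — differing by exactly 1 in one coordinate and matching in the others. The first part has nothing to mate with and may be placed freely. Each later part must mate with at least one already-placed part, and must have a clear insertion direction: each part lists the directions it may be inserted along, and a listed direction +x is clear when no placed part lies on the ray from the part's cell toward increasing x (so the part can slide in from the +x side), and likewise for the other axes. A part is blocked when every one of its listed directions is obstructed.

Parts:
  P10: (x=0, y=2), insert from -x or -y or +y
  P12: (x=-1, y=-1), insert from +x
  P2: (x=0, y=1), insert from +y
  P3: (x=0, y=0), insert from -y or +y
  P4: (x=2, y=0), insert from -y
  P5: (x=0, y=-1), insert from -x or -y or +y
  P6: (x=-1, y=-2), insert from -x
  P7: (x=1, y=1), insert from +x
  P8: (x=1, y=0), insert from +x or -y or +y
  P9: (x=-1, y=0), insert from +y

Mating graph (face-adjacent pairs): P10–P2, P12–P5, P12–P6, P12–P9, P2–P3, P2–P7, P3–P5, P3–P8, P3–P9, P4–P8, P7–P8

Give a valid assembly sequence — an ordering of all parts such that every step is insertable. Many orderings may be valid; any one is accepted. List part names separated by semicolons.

P9; P12; P5; P6; P3; P8; P2; P10; P7; P4

1. P9@(-1, 0) [+y clear] — {P9}
2. P12@(-1, -1) [+x clear] — {P12, P9}
3. P5@(0, -1) [-y clear] — {P12, P5, P9}
4. P6@(-1, -2) [-x clear] — {P12, P5, P6, P9}
5. P3@(0, 0) [+y clear] — {P12, P3, P5, P6, P9}
6. P8@(1, 0) [+x clear] — {P12, P3, P5, P6, P8, P9}
7. P2@(0, 1) [+y clear] — {P12, P2, P3, P5, P6, P8, P9}
8. P10@(0, 2) [-x clear] — {P10, P12, P2, P3, P5, P6, P8, P9}
9. P7@(1, 1) [+x clear] — {P10, P12, P2, P3, P5, P6, P7, P8, P9}
10. P4@(2, 0) [-y clear] — {P10, P12, P2, P3, P4, P5, P6, P7, P8, P9}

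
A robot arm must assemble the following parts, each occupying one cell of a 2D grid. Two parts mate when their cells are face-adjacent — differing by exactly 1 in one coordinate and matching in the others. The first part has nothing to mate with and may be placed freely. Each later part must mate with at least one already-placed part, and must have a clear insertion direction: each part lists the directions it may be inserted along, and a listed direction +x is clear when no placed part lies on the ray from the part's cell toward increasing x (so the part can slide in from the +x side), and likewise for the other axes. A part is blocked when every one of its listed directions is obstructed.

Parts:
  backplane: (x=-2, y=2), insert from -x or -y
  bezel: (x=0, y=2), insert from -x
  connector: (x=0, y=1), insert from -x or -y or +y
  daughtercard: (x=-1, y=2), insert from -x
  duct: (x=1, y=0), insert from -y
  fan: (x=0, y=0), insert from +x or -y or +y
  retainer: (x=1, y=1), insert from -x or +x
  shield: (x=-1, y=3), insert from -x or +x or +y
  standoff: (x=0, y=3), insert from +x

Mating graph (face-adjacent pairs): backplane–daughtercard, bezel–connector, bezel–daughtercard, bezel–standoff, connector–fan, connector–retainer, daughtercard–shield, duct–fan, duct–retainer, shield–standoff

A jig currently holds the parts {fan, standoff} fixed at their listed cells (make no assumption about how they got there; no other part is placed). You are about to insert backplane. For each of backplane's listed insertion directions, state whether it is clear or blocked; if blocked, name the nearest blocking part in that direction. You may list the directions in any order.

-x: ray from backplane(-2, 2) has no placed part ⇒ clear
-y: ray from backplane(-2, 2) has no placed part ⇒ clear

-x: clear; -y: clear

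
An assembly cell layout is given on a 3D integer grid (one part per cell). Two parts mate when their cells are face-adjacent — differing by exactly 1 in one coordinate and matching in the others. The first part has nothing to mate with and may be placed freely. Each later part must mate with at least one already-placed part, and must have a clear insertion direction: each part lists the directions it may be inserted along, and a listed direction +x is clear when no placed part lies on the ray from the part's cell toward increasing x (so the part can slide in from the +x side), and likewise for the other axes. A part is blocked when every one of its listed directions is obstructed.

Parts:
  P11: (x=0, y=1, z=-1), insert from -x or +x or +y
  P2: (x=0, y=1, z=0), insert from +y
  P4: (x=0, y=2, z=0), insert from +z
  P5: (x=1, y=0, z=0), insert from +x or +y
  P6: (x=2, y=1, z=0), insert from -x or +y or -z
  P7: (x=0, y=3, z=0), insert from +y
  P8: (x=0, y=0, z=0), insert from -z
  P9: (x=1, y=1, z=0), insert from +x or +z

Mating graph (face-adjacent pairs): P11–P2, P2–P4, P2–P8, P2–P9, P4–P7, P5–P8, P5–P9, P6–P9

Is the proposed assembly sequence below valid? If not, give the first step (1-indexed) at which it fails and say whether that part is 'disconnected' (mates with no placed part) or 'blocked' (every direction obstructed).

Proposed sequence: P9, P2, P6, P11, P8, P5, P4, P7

Valid

1. P9@(1, 1, 0) [+x clear] — {P9}
2. P2@(0, 1, 0) [+y clear] — {P2, P9}
3. P6@(2, 1, 0) [+y clear] — {P2, P6, P9}
4. P11@(0, 1, -1) [-x clear] — {P11, P2, P6, P9}
5. P8@(0, 0, 0) [-z clear] — {P11, P2, P6, P8, P9}
6. P5@(1, 0, 0) [+x clear] — {P11, P2, P5, P6, P8, P9}
7. P4@(0, 2, 0) [+z clear] — {P11, P2, P4, P5, P6, P8, P9}
8. P7@(0, 3, 0) [+y clear] — {P11, P2, P4, P5, P6, P7, P8, P9}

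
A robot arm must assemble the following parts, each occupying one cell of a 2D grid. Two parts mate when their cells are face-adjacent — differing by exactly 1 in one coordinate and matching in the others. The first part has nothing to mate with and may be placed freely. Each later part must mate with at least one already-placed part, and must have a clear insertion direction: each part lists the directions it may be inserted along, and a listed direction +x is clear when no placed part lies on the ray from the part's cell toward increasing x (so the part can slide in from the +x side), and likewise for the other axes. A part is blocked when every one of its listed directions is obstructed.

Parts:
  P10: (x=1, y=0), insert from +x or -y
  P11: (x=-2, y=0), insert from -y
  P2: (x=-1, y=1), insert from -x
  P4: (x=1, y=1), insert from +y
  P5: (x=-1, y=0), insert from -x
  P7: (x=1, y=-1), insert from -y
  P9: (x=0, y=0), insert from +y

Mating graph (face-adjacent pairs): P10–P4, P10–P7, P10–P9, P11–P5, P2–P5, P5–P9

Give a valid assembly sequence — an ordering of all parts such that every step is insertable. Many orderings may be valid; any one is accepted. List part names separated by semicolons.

P4; P10; P7; P9; P5; P2; P11

1. P4@(1, 1) [+y clear] — {P4}
2. P10@(1, 0) [+x clear] — {P10, P4}
3. P7@(1, -1) [-y clear] — {P10, P4, P7}
4. P9@(0, 0) [+y clear] — {P10, P4, P7, P9}
5. P5@(-1, 0) [-x clear] — {P10, P4, P5, P7, P9}
6. P2@(-1, 1) [-x clear] — {P10, P2, P4, P5, P7, P9}
7. P11@(-2, 0) [-y clear] — {P10, P11, P2, P4, P5, P7, P9}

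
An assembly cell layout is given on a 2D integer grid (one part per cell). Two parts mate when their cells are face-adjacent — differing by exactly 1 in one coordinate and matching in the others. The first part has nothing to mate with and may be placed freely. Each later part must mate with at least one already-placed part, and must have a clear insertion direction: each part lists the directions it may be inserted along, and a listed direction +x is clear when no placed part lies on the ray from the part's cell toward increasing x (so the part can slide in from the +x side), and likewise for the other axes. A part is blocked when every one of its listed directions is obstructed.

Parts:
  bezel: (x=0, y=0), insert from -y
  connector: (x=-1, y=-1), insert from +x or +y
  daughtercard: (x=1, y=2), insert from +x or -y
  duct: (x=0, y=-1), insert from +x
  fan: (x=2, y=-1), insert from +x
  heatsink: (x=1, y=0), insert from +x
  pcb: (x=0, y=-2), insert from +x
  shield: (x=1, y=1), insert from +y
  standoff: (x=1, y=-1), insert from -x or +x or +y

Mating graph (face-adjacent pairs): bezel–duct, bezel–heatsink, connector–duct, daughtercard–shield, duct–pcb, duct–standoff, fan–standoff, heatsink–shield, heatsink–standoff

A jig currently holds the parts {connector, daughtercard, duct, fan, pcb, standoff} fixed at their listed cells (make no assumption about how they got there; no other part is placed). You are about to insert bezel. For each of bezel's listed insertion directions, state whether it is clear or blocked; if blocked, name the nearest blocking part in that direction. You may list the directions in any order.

-y: blocked by duct

-y: nearest on ray is duct@(0, -1) ⇒ blocked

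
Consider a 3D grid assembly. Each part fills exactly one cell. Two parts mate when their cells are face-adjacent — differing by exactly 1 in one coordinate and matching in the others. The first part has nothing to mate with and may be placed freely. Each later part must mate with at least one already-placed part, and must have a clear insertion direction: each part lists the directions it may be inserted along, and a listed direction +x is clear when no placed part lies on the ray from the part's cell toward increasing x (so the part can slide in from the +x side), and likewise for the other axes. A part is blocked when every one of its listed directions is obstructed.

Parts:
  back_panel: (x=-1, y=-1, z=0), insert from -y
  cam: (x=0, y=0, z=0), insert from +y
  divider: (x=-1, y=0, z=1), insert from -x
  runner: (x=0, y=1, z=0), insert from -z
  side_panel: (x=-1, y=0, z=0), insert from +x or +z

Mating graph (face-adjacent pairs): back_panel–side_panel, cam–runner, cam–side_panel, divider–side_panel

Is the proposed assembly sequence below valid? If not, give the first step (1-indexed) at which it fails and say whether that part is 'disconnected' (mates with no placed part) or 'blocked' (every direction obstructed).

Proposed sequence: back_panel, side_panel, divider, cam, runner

1. back_panel@(-1, -1, 0) [-y clear] — {back_panel}
2. side_panel@(-1, 0, 0) [+x clear] — {back_panel, side_panel}
3. divider@(-1, 0, 1) [-x clear] — {back_panel, divider, side_panel}
4. cam@(0, 0, 0) [+y clear] — {back_panel, cam, divider, side_panel}
5. runner@(0, 1, 0) [-z clear] — {back_panel, cam, divider, runner, side_panel}

Valid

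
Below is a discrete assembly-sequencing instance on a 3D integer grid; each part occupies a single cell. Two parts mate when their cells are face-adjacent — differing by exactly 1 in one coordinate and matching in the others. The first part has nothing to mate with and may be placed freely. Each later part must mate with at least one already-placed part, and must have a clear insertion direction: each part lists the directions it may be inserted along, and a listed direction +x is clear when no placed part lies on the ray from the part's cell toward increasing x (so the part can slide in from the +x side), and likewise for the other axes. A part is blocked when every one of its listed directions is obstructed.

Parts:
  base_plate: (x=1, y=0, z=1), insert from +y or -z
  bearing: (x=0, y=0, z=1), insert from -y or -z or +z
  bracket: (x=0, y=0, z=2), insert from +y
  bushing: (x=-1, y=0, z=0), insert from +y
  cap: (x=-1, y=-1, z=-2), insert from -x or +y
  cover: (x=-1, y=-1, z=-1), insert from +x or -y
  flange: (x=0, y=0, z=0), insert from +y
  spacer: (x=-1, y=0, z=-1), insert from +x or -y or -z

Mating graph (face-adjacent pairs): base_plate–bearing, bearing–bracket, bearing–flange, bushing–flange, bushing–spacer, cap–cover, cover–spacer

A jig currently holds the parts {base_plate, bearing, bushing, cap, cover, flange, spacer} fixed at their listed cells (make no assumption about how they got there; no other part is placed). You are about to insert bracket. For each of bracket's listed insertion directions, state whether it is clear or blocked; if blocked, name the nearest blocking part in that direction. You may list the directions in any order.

+y: ray from bracket(0, 0, 2) has no placed part ⇒ clear

+y: clear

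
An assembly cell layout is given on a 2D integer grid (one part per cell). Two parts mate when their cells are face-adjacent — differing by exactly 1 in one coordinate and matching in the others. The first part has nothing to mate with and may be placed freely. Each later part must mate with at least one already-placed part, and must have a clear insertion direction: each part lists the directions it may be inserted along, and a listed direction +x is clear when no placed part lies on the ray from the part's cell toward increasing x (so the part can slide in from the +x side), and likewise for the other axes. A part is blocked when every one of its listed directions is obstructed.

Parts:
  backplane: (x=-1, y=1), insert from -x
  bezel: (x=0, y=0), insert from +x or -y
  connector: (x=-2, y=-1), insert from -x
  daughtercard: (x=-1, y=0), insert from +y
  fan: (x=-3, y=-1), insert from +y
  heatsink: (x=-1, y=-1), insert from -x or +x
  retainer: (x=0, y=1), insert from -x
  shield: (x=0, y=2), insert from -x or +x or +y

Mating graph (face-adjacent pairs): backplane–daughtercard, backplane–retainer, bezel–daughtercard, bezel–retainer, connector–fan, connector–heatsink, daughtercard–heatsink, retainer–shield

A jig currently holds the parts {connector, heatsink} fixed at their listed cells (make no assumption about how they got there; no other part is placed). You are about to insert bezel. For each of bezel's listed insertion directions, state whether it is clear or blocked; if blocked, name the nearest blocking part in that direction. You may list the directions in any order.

+x: ray from bezel(0, 0) has no placed part ⇒ clear
-y: ray from bezel(0, 0) has no placed part ⇒ clear

+x: clear; -y: clear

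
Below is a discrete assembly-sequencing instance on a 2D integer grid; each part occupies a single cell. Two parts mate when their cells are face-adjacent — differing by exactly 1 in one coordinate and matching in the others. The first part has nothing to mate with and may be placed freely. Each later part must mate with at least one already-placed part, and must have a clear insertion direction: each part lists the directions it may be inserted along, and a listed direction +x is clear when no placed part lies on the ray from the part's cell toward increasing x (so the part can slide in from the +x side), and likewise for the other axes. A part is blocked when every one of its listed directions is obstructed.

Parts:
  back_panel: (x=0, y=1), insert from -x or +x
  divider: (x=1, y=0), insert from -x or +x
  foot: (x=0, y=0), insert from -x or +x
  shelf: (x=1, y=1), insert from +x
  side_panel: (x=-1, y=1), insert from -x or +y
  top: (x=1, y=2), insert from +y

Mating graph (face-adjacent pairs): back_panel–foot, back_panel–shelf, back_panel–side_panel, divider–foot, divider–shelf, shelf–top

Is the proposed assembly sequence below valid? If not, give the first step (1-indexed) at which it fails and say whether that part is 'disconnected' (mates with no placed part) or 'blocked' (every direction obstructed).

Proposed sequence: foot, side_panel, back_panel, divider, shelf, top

1. foot@(0, 0) [-x clear] — {foot}
2. side_panel@(-1, 1) — no placed neighbour ⇒ disconnected

Invalid at step 2 (disconnected)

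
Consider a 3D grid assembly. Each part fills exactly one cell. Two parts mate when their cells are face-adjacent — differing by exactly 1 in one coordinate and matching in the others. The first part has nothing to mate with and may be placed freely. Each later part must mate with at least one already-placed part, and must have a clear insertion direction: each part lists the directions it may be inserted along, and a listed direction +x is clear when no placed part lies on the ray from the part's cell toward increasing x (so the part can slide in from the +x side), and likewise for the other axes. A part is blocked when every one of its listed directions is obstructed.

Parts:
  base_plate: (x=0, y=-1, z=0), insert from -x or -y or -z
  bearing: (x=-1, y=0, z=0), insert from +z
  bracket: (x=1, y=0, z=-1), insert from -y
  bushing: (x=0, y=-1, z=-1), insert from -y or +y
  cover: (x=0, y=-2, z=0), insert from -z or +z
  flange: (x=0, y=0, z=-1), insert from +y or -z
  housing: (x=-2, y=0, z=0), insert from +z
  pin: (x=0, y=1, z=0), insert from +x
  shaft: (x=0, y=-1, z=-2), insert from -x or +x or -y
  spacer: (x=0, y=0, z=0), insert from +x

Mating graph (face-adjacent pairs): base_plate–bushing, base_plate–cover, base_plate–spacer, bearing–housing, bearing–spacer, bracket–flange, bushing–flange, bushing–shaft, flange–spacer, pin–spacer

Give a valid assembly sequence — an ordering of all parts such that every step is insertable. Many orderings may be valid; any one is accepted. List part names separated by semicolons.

1. base_plate@(0, -1, 0) [-x clear] — {base_plate}
2. cover@(0, -2, 0) [-z clear] — {base_plate, cover}
3. bushing@(0, -1, -1) [-y clear] — {base_plate, bushing, cover}
4. shaft@(0, -1, -2) [-x clear] — {base_plate, bushing, cover, shaft}
5. spacer@(0, 0, 0) [+x clear] — {base_plate, bushing, cover, shaft, spacer}
6. bearing@(-1, 0, 0) [+z clear] — {base_plate, bearing, bushing, cover, shaft, spacer}
7. housing@(-2, 0, 0) [+z clear] — {base_plate, bearing, bushing, cover, housing, shaft, spacer}
8. flange@(0, 0, -1) [+y clear] — {base_plate, bearing, bushing, cover, flange, housing, shaft, spacer}
9. bracket@(1, 0, -1) [-y clear] — {base_plate, bearing, bracket, bushing, cover, flange, housing, shaft, spacer}
10. pin@(0, 1, 0) [+x clear] — {base_plate, bearing, bracket, bushing, cover, flange, housing, pin, shaft, spacer}

base_plate; cover; bushing; shaft; spacer; bearing; housing; flange; bracket; pin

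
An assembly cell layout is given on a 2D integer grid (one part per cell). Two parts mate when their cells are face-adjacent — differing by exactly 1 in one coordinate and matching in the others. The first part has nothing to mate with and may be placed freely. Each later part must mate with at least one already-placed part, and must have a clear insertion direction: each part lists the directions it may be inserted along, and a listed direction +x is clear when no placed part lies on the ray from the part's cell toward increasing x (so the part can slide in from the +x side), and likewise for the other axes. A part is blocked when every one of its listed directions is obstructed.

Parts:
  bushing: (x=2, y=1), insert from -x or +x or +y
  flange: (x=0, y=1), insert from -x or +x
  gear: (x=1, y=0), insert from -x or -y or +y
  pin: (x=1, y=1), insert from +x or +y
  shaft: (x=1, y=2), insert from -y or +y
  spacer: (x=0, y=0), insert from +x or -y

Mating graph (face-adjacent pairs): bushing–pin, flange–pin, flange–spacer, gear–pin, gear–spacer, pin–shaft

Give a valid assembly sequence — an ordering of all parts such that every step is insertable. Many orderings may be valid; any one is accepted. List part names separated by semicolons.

1. spacer@(0, 0) [+x clear] — {spacer}
2. gear@(1, 0) [-y clear] — {gear, spacer}
3. pin@(1, 1) [+x clear] — {gear, pin, spacer}
4. shaft@(1, 2) [+y clear] — {gear, pin, shaft, spacer}
5. flange@(0, 1) [-x clear] — {flange, gear, pin, shaft, spacer}
6. bushing@(2, 1) [+x clear] — {bushing, flange, gear, pin, shaft, spacer}

spacer; gear; pin; shaft; flange; bushing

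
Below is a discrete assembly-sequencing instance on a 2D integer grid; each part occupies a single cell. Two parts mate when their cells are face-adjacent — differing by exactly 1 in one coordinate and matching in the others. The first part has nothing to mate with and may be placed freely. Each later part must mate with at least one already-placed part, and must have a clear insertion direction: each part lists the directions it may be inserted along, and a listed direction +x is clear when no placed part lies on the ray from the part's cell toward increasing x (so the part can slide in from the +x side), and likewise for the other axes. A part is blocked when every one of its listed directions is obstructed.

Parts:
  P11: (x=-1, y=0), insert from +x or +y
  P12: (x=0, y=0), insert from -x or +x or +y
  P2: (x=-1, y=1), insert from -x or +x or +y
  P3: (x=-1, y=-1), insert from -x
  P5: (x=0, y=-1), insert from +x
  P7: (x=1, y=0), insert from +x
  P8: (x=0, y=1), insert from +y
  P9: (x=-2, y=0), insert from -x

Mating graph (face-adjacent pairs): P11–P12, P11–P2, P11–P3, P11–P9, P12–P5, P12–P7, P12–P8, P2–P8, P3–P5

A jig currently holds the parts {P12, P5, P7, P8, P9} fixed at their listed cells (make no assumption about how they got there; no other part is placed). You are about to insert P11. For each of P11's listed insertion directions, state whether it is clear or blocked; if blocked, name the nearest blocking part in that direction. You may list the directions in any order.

+x: nearest on ray is P12@(0, 0) ⇒ blocked
+y: ray from P11(-1, 0) has no placed part ⇒ clear

+x: blocked by P12; +y: clear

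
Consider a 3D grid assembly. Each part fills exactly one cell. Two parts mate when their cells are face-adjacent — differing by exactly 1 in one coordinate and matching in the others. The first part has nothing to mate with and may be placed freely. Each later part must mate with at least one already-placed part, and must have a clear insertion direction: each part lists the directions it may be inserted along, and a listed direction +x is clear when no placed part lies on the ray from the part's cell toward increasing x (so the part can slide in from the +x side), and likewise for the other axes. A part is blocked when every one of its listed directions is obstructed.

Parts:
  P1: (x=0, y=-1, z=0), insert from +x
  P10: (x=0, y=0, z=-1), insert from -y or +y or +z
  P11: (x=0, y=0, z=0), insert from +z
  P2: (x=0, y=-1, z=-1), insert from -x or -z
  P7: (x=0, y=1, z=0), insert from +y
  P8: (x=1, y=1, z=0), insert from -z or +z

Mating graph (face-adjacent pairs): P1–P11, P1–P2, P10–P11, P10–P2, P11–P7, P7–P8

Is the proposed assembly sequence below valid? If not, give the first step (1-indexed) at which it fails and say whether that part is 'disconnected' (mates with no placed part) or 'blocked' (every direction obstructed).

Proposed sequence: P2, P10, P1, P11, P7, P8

1. P2@(0, -1, -1) [-x clear] — {P2}
2. P10@(0, 0, -1) [+y clear] — {P10, P2}
3. P1@(0, -1, 0) [+x clear] — {P1, P10, P2}
4. P11@(0, 0, 0) [+z clear] — {P1, P10, P11, P2}
5. P7@(0, 1, 0) [+y clear] — {P1, P10, P11, P2, P7}
6. P8@(1, 1, 0) [-z clear] — {P1, P10, P11, P2, P7, P8}

Valid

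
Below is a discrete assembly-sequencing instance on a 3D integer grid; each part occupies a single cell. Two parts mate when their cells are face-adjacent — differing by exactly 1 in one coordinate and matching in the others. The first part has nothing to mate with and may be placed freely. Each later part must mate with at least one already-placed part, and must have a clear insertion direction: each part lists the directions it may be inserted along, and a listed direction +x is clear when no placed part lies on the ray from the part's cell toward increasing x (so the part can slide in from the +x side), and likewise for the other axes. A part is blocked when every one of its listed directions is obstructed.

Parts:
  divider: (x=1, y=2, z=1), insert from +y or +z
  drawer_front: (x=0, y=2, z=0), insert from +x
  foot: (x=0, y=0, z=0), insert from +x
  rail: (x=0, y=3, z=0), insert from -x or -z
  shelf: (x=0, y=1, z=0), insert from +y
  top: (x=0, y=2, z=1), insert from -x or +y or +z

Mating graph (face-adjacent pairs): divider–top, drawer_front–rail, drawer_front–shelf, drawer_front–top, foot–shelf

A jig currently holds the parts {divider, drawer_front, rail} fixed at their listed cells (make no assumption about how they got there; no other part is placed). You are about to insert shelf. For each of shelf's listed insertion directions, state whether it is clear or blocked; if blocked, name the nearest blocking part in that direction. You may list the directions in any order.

+y: nearest on ray is drawer_front@(0, 2, 0) ⇒ blocked

+y: blocked by drawer_front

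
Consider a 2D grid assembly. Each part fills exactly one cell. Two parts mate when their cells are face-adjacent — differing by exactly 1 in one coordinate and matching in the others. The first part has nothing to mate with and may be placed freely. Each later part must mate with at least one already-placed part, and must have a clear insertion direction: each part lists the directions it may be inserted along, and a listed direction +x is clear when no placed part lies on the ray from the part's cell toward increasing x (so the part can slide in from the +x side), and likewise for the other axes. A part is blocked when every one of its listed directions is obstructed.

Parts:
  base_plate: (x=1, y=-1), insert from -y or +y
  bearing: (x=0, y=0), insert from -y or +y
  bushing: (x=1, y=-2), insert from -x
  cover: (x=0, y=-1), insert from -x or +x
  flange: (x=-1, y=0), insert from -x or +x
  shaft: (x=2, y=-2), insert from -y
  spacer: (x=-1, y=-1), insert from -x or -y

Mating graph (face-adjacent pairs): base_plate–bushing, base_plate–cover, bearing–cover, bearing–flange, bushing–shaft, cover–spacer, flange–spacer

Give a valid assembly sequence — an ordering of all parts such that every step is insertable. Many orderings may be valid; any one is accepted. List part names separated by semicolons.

1. flange@(-1, 0) [-x clear] — {flange}
2. spacer@(-1, -1) [-x clear] — {flange, spacer}
3. cover@(0, -1) [+x clear] — {cover, flange, spacer}
4. base_plate@(1, -1) [-y clear] — {base_plate, cover, flange, spacer}
5. bearing@(0, 0) [+y clear] — {base_plate, bearing, cover, flange, spacer}
6. bushing@(1, -2) [-x clear] — {base_plate, bearing, bushing, cover, flange, spacer}
7. shaft@(2, -2) [-y clear] — {base_plate, bearing, bushing, cover, flange, shaft, spacer}

flange; spacer; cover; base_plate; bearing; bushing; shaft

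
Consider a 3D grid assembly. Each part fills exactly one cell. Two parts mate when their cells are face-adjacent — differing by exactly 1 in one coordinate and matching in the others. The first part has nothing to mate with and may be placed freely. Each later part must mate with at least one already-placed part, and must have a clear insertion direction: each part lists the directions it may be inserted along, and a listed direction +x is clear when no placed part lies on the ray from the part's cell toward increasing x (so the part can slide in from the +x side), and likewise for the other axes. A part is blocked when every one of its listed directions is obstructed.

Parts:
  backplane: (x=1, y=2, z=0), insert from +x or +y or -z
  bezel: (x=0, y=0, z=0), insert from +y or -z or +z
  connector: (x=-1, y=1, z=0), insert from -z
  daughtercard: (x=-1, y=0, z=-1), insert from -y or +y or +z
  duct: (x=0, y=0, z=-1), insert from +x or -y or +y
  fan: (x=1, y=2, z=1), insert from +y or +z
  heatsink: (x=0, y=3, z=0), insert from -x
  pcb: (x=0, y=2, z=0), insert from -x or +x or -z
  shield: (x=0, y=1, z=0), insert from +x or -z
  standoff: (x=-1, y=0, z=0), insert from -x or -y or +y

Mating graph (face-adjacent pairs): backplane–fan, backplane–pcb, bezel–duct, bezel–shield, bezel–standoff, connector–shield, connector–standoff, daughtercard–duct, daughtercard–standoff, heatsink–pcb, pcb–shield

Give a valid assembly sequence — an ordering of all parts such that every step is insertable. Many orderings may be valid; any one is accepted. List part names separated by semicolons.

backplane; fan; pcb; heatsink; shield; bezel; standoff; duct; daughtercard; connector

1. backplane@(1, 2, 0) [+x clear] — {backplane}
2. fan@(1, 2, 1) [+y clear] — {backplane, fan}
3. pcb@(0, 2, 0) [-x clear] — {backplane, fan, pcb}
4. heatsink@(0, 3, 0) [-x clear] — {backplane, fan, heatsink, pcb}
5. shield@(0, 1, 0) [+x clear] — {backplane, fan, heatsink, pcb, shield}
6. bezel@(0, 0, 0) [-z clear] — {backplane, bezel, fan, heatsink, pcb, shield}
7. standoff@(-1, 0, 0) [-x clear] — {backplane, bezel, fan, heatsink, pcb, shield, standoff}
8. duct@(0, 0, -1) [+x clear] — {backplane, bezel, duct, fan, heatsink, pcb, shield, standoff}
9. daughtercard@(-1, 0, -1) [-y clear] — {backplane, bezel, daughtercard, duct, fan, heatsink, pcb, shield, standoff}
10. connector@(-1, 1, 0) [-z clear] — {backplane, bezel, connector, daughtercard, duct, fan, heatsink, pcb, shield, standoff}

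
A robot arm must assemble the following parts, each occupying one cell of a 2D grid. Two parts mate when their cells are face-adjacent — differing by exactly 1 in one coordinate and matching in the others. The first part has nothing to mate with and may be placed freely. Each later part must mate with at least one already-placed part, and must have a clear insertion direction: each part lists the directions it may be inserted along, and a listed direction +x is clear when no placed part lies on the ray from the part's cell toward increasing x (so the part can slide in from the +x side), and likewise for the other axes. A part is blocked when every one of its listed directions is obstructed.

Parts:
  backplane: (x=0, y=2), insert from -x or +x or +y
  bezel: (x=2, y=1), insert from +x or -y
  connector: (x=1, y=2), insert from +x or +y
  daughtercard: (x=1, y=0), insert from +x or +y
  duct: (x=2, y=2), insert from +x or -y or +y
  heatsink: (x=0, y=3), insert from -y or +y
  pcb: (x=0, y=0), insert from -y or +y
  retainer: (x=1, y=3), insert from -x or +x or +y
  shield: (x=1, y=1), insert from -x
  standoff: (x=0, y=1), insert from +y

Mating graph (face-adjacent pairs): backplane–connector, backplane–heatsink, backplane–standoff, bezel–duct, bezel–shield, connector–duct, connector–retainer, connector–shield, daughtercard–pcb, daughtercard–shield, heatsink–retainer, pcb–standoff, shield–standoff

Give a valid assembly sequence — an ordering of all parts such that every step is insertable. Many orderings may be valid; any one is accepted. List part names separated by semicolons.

1. connector@(1, 2) [+x clear] — {connector}
2. shield@(1, 1) [-x clear] — {connector, shield}
3. standoff@(0, 1) [+y clear] — {connector, shield, standoff}
4. backplane@(0, 2) [-x clear] — {backplane, connector, shield, standoff}
5. retainer@(1, 3) [-x clear] — {backplane, connector, retainer, shield, standoff}
6. pcb@(0, 0) [-y clear] — {backplane, connector, pcb, retainer, shield, standoff}
7. heatsink@(0, 3) [+y clear] — {backplane, connector, heatsink, pcb, retainer, shield, standoff}
8. bezel@(2, 1) [+x clear] — {backplane, bezel, connector, heatsink, pcb, retainer, shield, standoff}
9. duct@(2, 2) [+x clear] — {backplane, bezel, connector, duct, heatsink, pcb, retainer, shield, standoff}
10. daughtercard@(1, 0) [+x clear] — {backplane, bezel, connector, daughtercard, duct, heatsink, pcb, retainer, shield, standoff}

connector; shield; standoff; backplane; retainer; pcb; heatsink; bezel; duct; daughtercard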